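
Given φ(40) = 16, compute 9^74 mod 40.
By Euler: 9^{16} ≡ 1 (mod 40) since gcd(9, 40) = 1. 74 = 4×16 + 10. So 9^{74} ≡ 9^{10} ≡ 1 (mod 40)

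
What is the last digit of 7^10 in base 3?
7 ≡ 1 (mod 3). 10 = 8 + 2 (binary 1010). Repeated squaring mod 3: 1^1 ≡ 1; 1^2 ≡ 1² = 1 ≡ 1; 1^4 ≡ 1² = 1 ≡ 1; 1^8 ≡ 1² = 1 ≡ 1. Multiply: 7^10 ≡ 1^8 × 1^2 ≡ 1 × 1 (mod 3): 1 × 1 = 1 ≡ 1. So 7^10 ≡ 1 (mod 3).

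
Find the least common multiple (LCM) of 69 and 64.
4416

First find GCD(69, 64) using the Euclidean algorithm:
69 = 1 × 64 + 5
64 = 12 × 5 + 4
5 = 1 × 4 + 1
4 = 4 × 1 + 0
GCD(69, 64) = 1

LCM formula: LCM(a, b) = (a × b) / GCD(a, b)
LCM(69, 64) = (69 × 64) / 1
LCM(69, 64) = 4416 / 1
LCM(69, 64) = 4416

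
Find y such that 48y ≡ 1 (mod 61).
48^(-1) ≡ 14 (mod 61). Verification: 48 × 14 = 672 ≡ 1 (mod 61)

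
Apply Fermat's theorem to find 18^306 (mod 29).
By Fermat: 18^{28} ≡ 1 (mod 29). 306 ≡ 26 (mod 28). So 18^{306} ≡ 18^{26} ≡ 6 (mod 29)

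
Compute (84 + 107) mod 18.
11

(84 + 107) = 191
191 mod 18 = 11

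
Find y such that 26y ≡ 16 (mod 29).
14

Since gcd(26, 29) = 1 divides 16, a solution exists.
Multiply both sides by the inverse of 26 mod 29:
  26^(-1) mod 29 = 19
  x ≡ 19 × 16 ≡ 304 ≡ 14 (mod 29)
Verification: 26 × 14 = 364 = 12 × 29 + 16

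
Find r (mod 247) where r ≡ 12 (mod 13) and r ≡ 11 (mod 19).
M = 13 × 19 = 247. M₁ = 19, y₁ ≡ 11 (mod 13). M₂ = 13, y₂ ≡ 3 (mod 19). r = 12×19×11 + 11×13×3 ≡ 220 (mod 247)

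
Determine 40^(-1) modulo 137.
40^(-1) ≡ 24 (mod 137). Verification: 40 × 24 = 960 ≡ 1 (mod 137)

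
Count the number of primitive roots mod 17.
Number of primitive roots mod 17 = φ(16) = 8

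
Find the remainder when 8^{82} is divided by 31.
By Fermat: 8^{30} ≡ 1 (mod 31). 82 = 2×30 + 22. So 8^{82} ≡ 8^{22} ≡ 2 (mod 31)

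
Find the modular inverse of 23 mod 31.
23^(-1) ≡ 27 (mod 31). Verification: 23 × 27 = 621 ≡ 1 (mod 31)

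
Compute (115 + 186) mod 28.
21

(115 + 186) = 301
301 mod 28 = 21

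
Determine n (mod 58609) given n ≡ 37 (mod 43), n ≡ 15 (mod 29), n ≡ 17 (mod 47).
14399

Using the Chinese Remainder Theorem:
M = product of moduli = 58609
For equation 1: M_1 = 1363, 1363 ≡ 30 (mod 43), inverse of 1363 mod 43 is 33 (check: 30 × 33 = 990 ≡ 1 (mod 43))
For equation 2: M_2 = 2021, 2021 ≡ 20 (mod 29), inverse of 2021 mod 29 is 16 (check: 20 × 16 = 320 ≡ 1 (mod 29))
For equation 3: M_3 = 1247, 1247 ≡ 25 (mod 47), inverse of 1247 mod 47 is 32 (check: 25 × 32 = 800 ≡ 1 (mod 47))
Combine: n ≡ Σ r_i×M_i×(M_i⁻¹ mod m_i) = 37×1363×33 + 15×2021×16 + 17×1247×32 = 1664223 + 485040 + 678368 = 2827631
2827631 mod 58609 = 14399
n ≡ 14399 (mod 58609)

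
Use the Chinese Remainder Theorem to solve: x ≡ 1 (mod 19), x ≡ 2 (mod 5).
77

Using the Chinese Remainder Theorem:
M = product of moduli = 95
For equation 1: M_1 = 5, 5 ≡ 5 (mod 19), inverse of 5 mod 19 is 4 (check: 5 × 4 = 20 ≡ 1 (mod 19))
For equation 2: M_2 = 19, 19 ≡ 4 (mod 5), inverse of 19 mod 5 is 4 (check: 4 × 4 = 16 ≡ 1 (mod 5))
Combine: x ≡ Σ r_i×M_i×(M_i⁻¹ mod m_i) = 1×5×4 + 2×19×4 = 20 + 152 = 172
172 mod 95 = 77
x ≡ 77 (mod 95)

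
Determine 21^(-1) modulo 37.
21^(-1) ≡ 30 (mod 37). Verification: 21 × 30 = 630 ≡ 1 (mod 37)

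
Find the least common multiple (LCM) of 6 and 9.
18

First find GCD(6, 9) using the Euclidean algorithm:
6 = 0 × 9 + 6
9 = 1 × 6 + 3
6 = 2 × 3 + 0
GCD(6, 9) = 3

LCM formula: LCM(a, b) = (a × b) / GCD(a, b)
LCM(6, 9) = (6 × 9) / 3
LCM(6, 9) = 54 / 3
LCM(6, 9) = 18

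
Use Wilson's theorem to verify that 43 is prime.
(42)! mod 43 = 42. Since this equals -1 (mod 43), Wilson confirms 43 is prime.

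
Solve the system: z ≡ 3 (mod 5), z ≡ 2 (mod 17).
M = 5 × 17 = 85. M₁ = 17, y₁ ≡ 3 (mod 5). M₂ = 5, y₂ ≡ 7 (mod 17). z = 3×17×3 + 2×5×7 ≡ 53 (mod 85)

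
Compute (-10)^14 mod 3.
Using Fermat: (-10)^{2} ≡ 1 (mod 3). 14 ≡ 0 (mod 2). So (-10)^{14} ≡ (-10)^{0} ≡ 1 (mod 3)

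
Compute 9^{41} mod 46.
13

Using successive squaring:
Binary expansion of 41: 101001
Powers of 9 mod 46 (each is the square of the previous):
  9^1 ≡ 9 (mod 46)
  9^2 ≡ 9² = 81 ≡ 35 (mod 46)
  9^4 ≡ 35² = 1225 ≡ 29 (mod 46)
  9^8 ≡ 29² = 841 ≡ 13 (mod 46)
  9^16 ≡ 13² = 169 ≡ 31 (mod 46)
  9^32 ≡ 31² = 961 ≡ 41 (mod 46)
41 = 32 + 8 + 1, so 9^41 = 9^32 × 9^8 × 9^1 ≡ 41 × 13 × 9 (mod 46)
Multiplying step by step:
  41 × 13 = 533 ≡ 27 (mod 46)
  27 × 9 = 243 ≡ 13 (mod 46)
Result: 9^41 ≡ 13 (mod 46)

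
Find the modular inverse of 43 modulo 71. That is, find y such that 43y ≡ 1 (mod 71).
38

Using Extended Euclidean Algorithm:
gcd(43, 71) = 1
Bezout coefficients: 43 × -33 + 71 × 20 = 1
So 43 × -33 ≡ 1 (mod 71)
The inverse is -33 mod 71 = 38
Verification: 43 × 38 = 1634 = 23 × 71 + 1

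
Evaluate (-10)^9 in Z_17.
(-10) ≡ 7 (mod 17). 9 = 8 + 1 (binary 1001). Repeated squaring mod 17: 7^1 ≡ 7; 7^2 ≡ 7² = 49 ≡ 15; 7^4 ≡ 15² = 225 ≡ 4; 7^8 ≡ 4² = 16 ≡ 16. Multiply: (-10)^9 ≡ 7^8 × 7^1 ≡ 16 × 7 (mod 17): 16 × 7 = 112 ≡ 10. So (-10)^9 ≡ 10 (mod 17).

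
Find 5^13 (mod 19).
Using repeated squaring. 13 = 8 + 4 + 1 (binary 1101). Repeated squaring mod 19: 5^1 ≡ 5; 5^2 ≡ 5² = 25 ≡ 6; 5^4 ≡ 6² = 36 ≡ 17; 5^8 ≡ 17² = 289 ≡ 4. Multiply: 5^13 = 5^8 × 5^4 × 5^1 ≡ 4 × 17 × 5 (mod 19): 4 × 17 = 68 ≡ 11; 11 × 5 = 55 ≡ 17. So 5^13 ≡ 17 (mod 19).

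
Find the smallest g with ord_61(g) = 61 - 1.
p - 1 = 60 has prime divisors 2, 3, 5. h is a primitive root mod 61 iff h^(60/q) ≢ 1 (mod 61) for each such q.
h = 2: 2^30 ≡ 60, 2^20 ≡ 47, 2^12 ≡ 9 (mod 61); none is 1, so 2 has order 60 and is a primitive root.
The smallest primitive root mod 61 is g = 2.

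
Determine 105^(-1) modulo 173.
105^(-1) ≡ 145 (mod 173). Verification: 105 × 145 = 15225 ≡ 1 (mod 173)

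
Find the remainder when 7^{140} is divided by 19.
By Fermat: 7^{18} ≡ 1 (mod 19). 140 = 7×18 + 14. So 7^{140} ≡ 7^{14} ≡ 11 (mod 19)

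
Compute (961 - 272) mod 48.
17

(961 - 272) = 689
689 mod 48 = 17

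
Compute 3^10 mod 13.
10 = 8 + 2 (binary 1010). Repeated squaring mod 13: 3^1 ≡ 3; 3^2 ≡ 3² = 9 ≡ 9; 3^4 ≡ 9² = 81 ≡ 3; 3^8 ≡ 3² = 9 ≡ 9. Multiply: 3^10 = 3^8 × 3^2 ≡ 9 × 9 (mod 13): 9 × 9 = 81 ≡ 3. So 3^10 ≡ 3 (mod 13).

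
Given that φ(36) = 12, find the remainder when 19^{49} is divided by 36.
By Euler: 19^{12} ≡ 1 (mod 36) since gcd(19, 36) = 1. 49 = 4×12 + 1. So 19^{49} ≡ 19^{1} ≡ 19 (mod 36)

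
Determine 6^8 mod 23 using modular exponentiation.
8 = 8 (binary 1000). Repeated squaring mod 23: 6^1 ≡ 6; 6^2 ≡ 6² = 36 ≡ 13; 6^4 ≡ 13² = 169 ≡ 8; 6^8 ≡ 8² = 64 ≡ 18. So 6^8 ≡ 18 (mod 23).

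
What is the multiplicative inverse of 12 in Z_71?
12^(-1) ≡ 6 (mod 71). Verification: 12 × 6 = 72 ≡ 1 (mod 71)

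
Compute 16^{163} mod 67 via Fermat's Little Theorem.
39

By Fermat's Little Theorem, a^(p-1) ≡ 1 (mod p) for prime p and gcd(a, p) = 1
Here p = 67, so 16^66 ≡ 1 (mod 67)
We can reduce the exponent: 163 mod 66 = 31
So 16^163 ≡ 16^31 (mod 67)
Computing: 16^31 mod 67 = 39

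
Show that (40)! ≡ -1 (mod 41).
(40)! mod 41 = 40. Since this equals -1 (mod 41), Wilson confirms 41 is prime.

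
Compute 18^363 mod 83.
Using Fermat: 18^{82} ≡ 1 (mod 83). 363 ≡ 35 (mod 82). So 18^{363} ≡ 18^{35} ≡ 6 (mod 83)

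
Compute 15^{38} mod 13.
4

Using successive squaring:
Binary expansion of 38: 100110
Powers of 15 mod 13 (each is the square of the previous):
  15^1 ≡ 2 (mod 13)
  15^2 ≡ 2² = 4 ≡ 4 (mod 13)
  15^4 ≡ 4² = 16 ≡ 3 (mod 13)
  15^8 ≡ 3² = 9 ≡ 9 (mod 13)
  15^16 ≡ 9² = 81 ≡ 3 (mod 13)
  15^32 ≡ 3² = 9 ≡ 9 (mod 13)
38 = 32 + 4 + 2, so 15^38 = 15^32 × 15^4 × 15^2 ≡ 9 × 3 × 4 (mod 13)
Multiplying step by step:
  9 × 3 = 27 ≡ 1 (mod 13)
  1 × 4 = 4 ≡ 4 (mod 13)
Result: 15^38 ≡ 4 (mod 13)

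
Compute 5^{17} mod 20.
5

Using successive squaring:
Binary expansion of 17: 10001
Powers of 5 mod 20 (each is the square of the previous):
  5^1 ≡ 5 (mod 20)
  5^2 ≡ 5² = 25 ≡ 5 (mod 20)
  5^4 ≡ 5² = 25 ≡ 5 (mod 20)
  5^8 ≡ 5² = 25 ≡ 5 (mod 20)
  5^16 ≡ 5² = 25 ≡ 5 (mod 20)
17 = 16 + 1, so 5^17 = 5^16 × 5^1 ≡ 5 × 5 (mod 20)
Multiplying step by step:
  5 × 5 = 25 ≡ 5 (mod 20)
Result: 5^17 ≡ 5 (mod 20)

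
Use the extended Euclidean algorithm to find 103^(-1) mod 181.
Extended GCD: 103(58) + 181(-33) = 1. So 103^(-1) ≡ 58 ≡ 58 (mod 181). Verify: 103 × 58 = 5974 ≡ 1 (mod 181)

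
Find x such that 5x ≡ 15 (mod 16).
3

Since gcd(5, 16) = 1 divides 15, a solution exists.
Multiply both sides by the inverse of 5 mod 16:
  5^(-1) mod 16 = 13
  x ≡ 13 × 15 ≡ 195 ≡ 3 (mod 16)
Verification: 5 × 3 = 15 = 0 × 16 + 15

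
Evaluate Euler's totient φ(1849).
1806

Prime factorization: 1849 = 43^2
Using the formula φ(n) = n × Π(1 - 1/p) for each prime factor p:
φ(1849) = 1849 × (1 - 1/43)
φ(1849) = 1806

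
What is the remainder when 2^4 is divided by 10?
4 = 4 (binary 100). Repeated squaring mod 10: 2^1 ≡ 2; 2^2 ≡ 2² = 4 ≡ 4; 2^4 ≡ 4² = 16 ≡ 6. So 2^4 ≡ 6 (mod 10).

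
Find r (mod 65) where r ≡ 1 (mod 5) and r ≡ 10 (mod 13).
M = 5 × 13 = 65. M₁ = 13, y₁ ≡ 2 (mod 5). M₂ = 5, y₂ ≡ 8 (mod 13). r = 1×13×2 + 10×5×8 ≡ 36 (mod 65)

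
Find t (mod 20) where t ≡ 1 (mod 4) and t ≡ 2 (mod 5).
M = 4 × 5 = 20. M₁ = 5, y₁ ≡ 1 (mod 4). M₂ = 4, y₂ ≡ 4 (mod 5). t = 1×5×1 + 2×4×4 ≡ 17 (mod 20)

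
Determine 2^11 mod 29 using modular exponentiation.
Using repeated squaring. 11 = 8 + 2 + 1 (binary 1011). Repeated squaring mod 29: 2^1 ≡ 2; 2^2 ≡ 2² = 4 ≡ 4; 2^4 ≡ 4² = 16 ≡ 16; 2^8 ≡ 16² = 256 ≡ 24. Multiply: 2^11 = 2^8 × 2^2 × 2^1 ≡ 24 × 4 × 2 (mod 29): 24 × 4 = 96 ≡ 9; 9 × 2 = 18 ≡ 18. So 2^11 ≡ 18 (mod 29).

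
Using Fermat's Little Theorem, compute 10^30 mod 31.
By Fermat's Little Theorem, 10^{30} ≡ 1 (mod 31) since 31 is prime and gcd(10, 31) = 1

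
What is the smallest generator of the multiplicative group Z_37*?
p - 1 = 36 has prime divisors 2, 3. h is a primitive root mod 37 iff h^(36/q) ≢ 1 (mod 37) for each such q.
h = 2: 2^18 ≡ 36, 2^12 ≡ 26 (mod 37); none is 1, so 2 has order 36 and is a primitive root.
The smallest primitive root mod 37 is g = 2.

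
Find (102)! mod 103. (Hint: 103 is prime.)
By Wilson's theorem, (102)! ≡ -1 ≡ 102 (mod 103)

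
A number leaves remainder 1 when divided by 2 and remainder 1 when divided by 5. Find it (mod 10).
M = 2 × 5 = 10. M₁ = 5, y₁ ≡ 1 (mod 2). M₂ = 2, y₂ ≡ 3 (mod 5). k = 1×5×1 + 1×2×3 ≡ 1 (mod 10)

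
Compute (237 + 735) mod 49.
41

(237 + 735) = 972
972 mod 49 = 41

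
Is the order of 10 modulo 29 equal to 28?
Yes, ord_29(10) = 28.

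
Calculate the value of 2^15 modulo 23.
Using repeated squaring. 15 = 8 + 4 + 2 + 1 (binary 1111). Repeated squaring mod 23: 2^1 ≡ 2; 2^2 ≡ 2² = 4 ≡ 4; 2^4 ≡ 4² = 16 ≡ 16; 2^8 ≡ 16² = 256 ≡ 3. Multiply: 2^15 = 2^8 × 2^4 × 2^2 × 2^1 ≡ 3 × 16 × 4 × 2 (mod 23): 3 × 16 = 48 ≡ 2; 2 × 4 = 8 ≡ 8; 8 × 2 = 16 ≡ 16. So 2^15 ≡ 16 (mod 23).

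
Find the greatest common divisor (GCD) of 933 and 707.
1

Using the Euclidean algorithm:
933 = 1 × 707 + 226
707 = 3 × 226 + 29
226 = 7 × 29 + 23
29 = 1 × 23 + 6
23 = 3 × 6 + 5
6 = 1 × 5 + 1
5 = 5 × 1 + 0

GCD(933, 707) = 1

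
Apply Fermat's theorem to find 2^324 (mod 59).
By Fermat: 2^{58} ≡ 1 (mod 59). 324 = 5×58 + 34. So 2^{324} ≡ 2^{34} ≡ 27 (mod 59)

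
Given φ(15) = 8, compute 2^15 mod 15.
By Euler: 2^{8} ≡ 1 (mod 15) since gcd(2, 15) = 1. 15 = 1×8 + 7. So 2^{15} ≡ 2^{7} ≡ 8 (mod 15)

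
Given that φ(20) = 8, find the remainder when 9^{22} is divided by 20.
By Euler: 9^{8} ≡ 1 (mod 20) since gcd(9, 20) = 1. 22 = 2×8 + 6. So 9^{22} ≡ 9^{6} ≡ 1 (mod 20)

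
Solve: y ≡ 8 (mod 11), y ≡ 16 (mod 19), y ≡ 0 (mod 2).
M = 11 × 19 × 2 = 418. M₁ = 38, y₁ ≡ 9 (mod 11). M₂ = 22, y₂ ≡ 13 (mod 19). M₃ = 209, y₃ ≡ 1 (mod 2). y = 8×38×9 + 16×22×13 + 0×209×1 ≡ 206 (mod 418)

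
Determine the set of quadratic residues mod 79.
QRs mod 79: {1, 2, 4, 5, 8, 9, 10, 11, 13, 16, 18, 19, 20, 21, 22, 23, 25, 26, 31, 32, 36, 38, 40, 42, 44, 45, 46, 49, 50, 51, 52, 55, 62, 64, 65, 67, 72, 73, 76}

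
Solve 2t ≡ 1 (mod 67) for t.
2^(-1) ≡ 34 (mod 67). Verification: 2 × 34 = 68 ≡ 1 (mod 67)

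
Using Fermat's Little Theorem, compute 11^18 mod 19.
By Fermat's Little Theorem, 11^{18} ≡ 1 (mod 19) since 19 is prime and gcd(11, 19) = 1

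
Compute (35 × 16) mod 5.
0

(35 × 16) = 560
560 mod 5 = 0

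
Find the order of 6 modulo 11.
Powers of 6 mod 11: 6^1≡6, 6^2≡3, 6^3≡7, 6^4≡9, 6^5≡10, 6^6≡5, 6^7≡8, 6^8≡4, 6^9≡2, 6^10≡1. Order = 10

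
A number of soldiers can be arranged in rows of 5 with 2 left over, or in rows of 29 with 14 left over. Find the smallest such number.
M = 5 × 29 = 145. M₁ = 29, y₁ ≡ 4 (mod 5). M₂ = 5, y₂ ≡ 6 (mod 29). k = 2×29×4 + 14×5×6 ≡ 72 (mod 145). The smallest positive such number is 72.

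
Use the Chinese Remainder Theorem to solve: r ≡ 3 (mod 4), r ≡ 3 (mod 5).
M = 4 × 5 = 20. M₁ = 5, y₁ ≡ 1 (mod 4). M₂ = 4, y₂ ≡ 4 (mod 5). r = 3×5×1 + 3×4×4 ≡ 3 (mod 20)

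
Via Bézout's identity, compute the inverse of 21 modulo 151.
Extended GCD: 21(36) + 151(-5) = 1. So 21^(-1) ≡ 36 ≡ 36 (mod 151). Verify: 21 × 36 = 756 ≡ 1 (mod 151)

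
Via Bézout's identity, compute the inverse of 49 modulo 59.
Extended GCD: 49(-6) + 59(5) = 1. So 49^(-1) ≡ 53 ≡ 53 (mod 59). Verify: 49 × 53 = 2597 ≡ 1 (mod 59)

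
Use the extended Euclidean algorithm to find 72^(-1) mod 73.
Extended GCD: 72(-1) + 73(1) = 1. So 72^(-1) ≡ 72 ≡ 72 (mod 73). Verify: 72 × 72 = 5184 ≡ 1 (mod 73)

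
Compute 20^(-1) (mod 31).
20^(-1) ≡ 14 (mod 31). Verification: 20 × 14 = 280 ≡ 1 (mod 31)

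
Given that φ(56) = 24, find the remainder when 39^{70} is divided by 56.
By Euler: 39^{24} ≡ 1 (mod 56) since gcd(39, 56) = 1. 70 = 2×24 + 22. So 39^{70} ≡ 39^{22} ≡ 25 (mod 56)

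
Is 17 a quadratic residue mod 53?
By Euler's criterion: 17^{26} ≡ 1 (mod 53). Since this equals 1, 17 is a QR.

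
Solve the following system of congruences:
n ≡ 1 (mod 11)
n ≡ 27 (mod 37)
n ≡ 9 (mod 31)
11386

Using the Chinese Remainder Theorem:
M = product of moduli = 12617
For equation 1: M_1 = 1147, 1147 ≡ 3 (mod 11), inverse of 1147 mod 11 is 4 (check: 3 × 4 = 12 ≡ 1 (mod 11))
For equation 2: M_2 = 341, 341 ≡ 8 (mod 37), inverse of 341 mod 37 is 14 (check: 8 × 14 = 112 ≡ 1 (mod 37))
For equation 3: M_3 = 407, 407 ≡ 4 (mod 31), inverse of 407 mod 31 is 8 (check: 4 × 8 = 32 ≡ 1 (mod 31))
Combine: n ≡ Σ r_i×M_i×(M_i⁻¹ mod m_i) = 1×1147×4 + 27×341×14 + 9×407×8 = 4588 + 128898 + 29304 = 162790
162790 mod 12617 = 11386
n ≡ 11386 (mod 12617)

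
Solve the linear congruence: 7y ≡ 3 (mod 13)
6

Since gcd(7, 13) = 1 divides 3, a solution exists.
Multiply both sides by the inverse of 7 mod 13:
  7^(-1) mod 13 = 2
  x ≡ 2 × 3 ≡ 6 ≡ 6 (mod 13)
Verification: 7 × 6 = 42 = 3 × 13 + 3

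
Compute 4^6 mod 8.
6 = 4 + 2 (binary 110). Repeated squaring mod 8: 4^1 ≡ 4; 4^2 ≡ 4² = 16 ≡ 0; 4^4 ≡ 0² = 0 ≡ 0. Multiply: 4^6 = 4^4 × 4^2 ≡ 0 × 0 (mod 8): 0 × 0 = 0 ≡ 0. So 4^6 ≡ 0 (mod 8).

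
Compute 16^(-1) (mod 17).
16^(-1) ≡ 16 (mod 17). Verification: 16 × 16 = 256 ≡ 1 (mod 17)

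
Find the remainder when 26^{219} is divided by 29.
By Fermat: 26^{28} ≡ 1 (mod 29). 219 = 7×28 + 23. So 26^{219} ≡ 26^{23} ≡ 21 (mod 29)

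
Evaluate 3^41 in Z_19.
Using Fermat: 3^{18} ≡ 1 (mod 19). 41 ≡ 5 (mod 18). So 3^{41} ≡ 3^{5} ≡ 15 (mod 19)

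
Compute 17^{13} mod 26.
17

Using successive squaring:
Binary expansion of 13: 1101
Powers of 17 mod 26 (each is the square of the previous):
  17^1 ≡ 17 (mod 26)
  17^2 ≡ 17² = 289 ≡ 3 (mod 26)
  17^4 ≡ 3² = 9 ≡ 9 (mod 26)
  17^8 ≡ 9² = 81 ≡ 3 (mod 26)
13 = 8 + 4 + 1, so 17^13 = 17^8 × 17^4 × 17^1 ≡ 3 × 9 × 17 (mod 26)
Multiplying step by step:
  3 × 9 = 27 ≡ 1 (mod 26)
  1 × 17 = 17 ≡ 17 (mod 26)
Result: 17^13 ≡ 17 (mod 26)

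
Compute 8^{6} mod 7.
1

Using successive squaring:
Binary expansion of 6: 110
Powers of 8 mod 7 (each is the square of the previous):
  8^1 ≡ 1 (mod 7)
  8^2 ≡ 1² = 1 ≡ 1 (mod 7)
  8^4 ≡ 1² = 1 ≡ 1 (mod 7)
6 = 4 + 2, so 8^6 = 8^4 × 8^2 ≡ 1 × 1 (mod 7)
Multiplying step by step:
  1 × 1 = 1 ≡ 1 (mod 7)
Result: 8^6 ≡ 1 (mod 7)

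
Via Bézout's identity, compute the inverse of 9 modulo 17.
Extended GCD: 9(2) + 17(-1) = 1. So 9^(-1) ≡ 2 ≡ 2 (mod 17). Verify: 9 × 2 = 18 ≡ 1 (mod 17)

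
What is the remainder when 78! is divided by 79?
By Wilson's theorem, (78)! ≡ -1 ≡ 78 (mod 79)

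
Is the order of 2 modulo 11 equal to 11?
No, the actual order is 10, not 11.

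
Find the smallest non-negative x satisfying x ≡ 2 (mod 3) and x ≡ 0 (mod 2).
M = 3 × 2 = 6. M₁ = 2, y₁ ≡ 2 (mod 3). M₂ = 3, y₂ ≡ 1 (mod 2). x = 2×2×2 + 0×3×1 ≡ 2 (mod 6)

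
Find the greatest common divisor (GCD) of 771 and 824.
1

Using the Euclidean algorithm:
771 = 0 × 824 + 771
824 = 1 × 771 + 53
771 = 14 × 53 + 29
53 = 1 × 29 + 24
29 = 1 × 24 + 5
24 = 4 × 5 + 4
5 = 1 × 4 + 1
4 = 4 × 1 + 0

GCD(771, 824) = 1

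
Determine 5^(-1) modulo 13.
5^(-1) ≡ 8 (mod 13). Verification: 5 × 8 = 40 ≡ 1 (mod 13)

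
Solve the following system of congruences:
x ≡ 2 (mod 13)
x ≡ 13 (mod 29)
158

Using the Chinese Remainder Theorem:
M = product of moduli = 377
For equation 1: M_1 = 29, 29 ≡ 3 (mod 13), inverse of 29 mod 13 is 9 (check: 3 × 9 = 27 ≡ 1 (mod 13))
For equation 2: M_2 = 13, 13 ≡ 13 (mod 29), inverse of 13 mod 29 is 9 (check: 13 × 9 = 117 ≡ 1 (mod 29))
Combine: x ≡ Σ r_i×M_i×(M_i⁻¹ mod m_i) = 2×29×9 + 13×13×9 = 522 + 1521 = 2043
2043 mod 377 = 158
x ≡ 158 (mod 377)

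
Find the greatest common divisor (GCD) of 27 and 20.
1

Using the Euclidean algorithm:
27 = 1 × 20 + 7
20 = 2 × 7 + 6
7 = 1 × 6 + 1
6 = 6 × 1 + 0

GCD(27, 20) = 1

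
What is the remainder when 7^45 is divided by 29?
Using Fermat: 7^{28} ≡ 1 (mod 29). 45 ≡ 17 (mod 28). So 7^{45} ≡ 7^{17} ≡ 24 (mod 29)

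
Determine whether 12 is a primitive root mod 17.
p - 1 = 16 has prime divisors 2. Check 12^(16/q) mod 17 for each: 12^(16/2) = 12^8 ≡ 16 (mod 17). None of these is 1, so 12 has order 16 = φ(17), so it is a primitive root mod 17.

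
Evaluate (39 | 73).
(39/73) = 39^{36} mod 73 = -1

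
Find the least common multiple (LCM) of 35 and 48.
1680

First find GCD(35, 48) using the Euclidean algorithm:
35 = 0 × 48 + 35
48 = 1 × 35 + 13
35 = 2 × 13 + 9
13 = 1 × 9 + 4
9 = 2 × 4 + 1
4 = 4 × 1 + 0
GCD(35, 48) = 1

LCM formula: LCM(a, b) = (a × b) / GCD(a, b)
LCM(35, 48) = (35 × 48) / 1
LCM(35, 48) = 1680 / 1
LCM(35, 48) = 1680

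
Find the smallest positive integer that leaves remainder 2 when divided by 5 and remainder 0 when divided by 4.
M = 5 × 4 = 20. M₁ = 4, y₁ ≡ 4 (mod 5). M₂ = 5, y₂ ≡ 1 (mod 4). t = 2×4×4 + 0×5×1 ≡ 12 (mod 20). The smallest positive such number is 12.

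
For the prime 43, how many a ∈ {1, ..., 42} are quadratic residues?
For prime 43, there are (p-1)/2 = (43-1)/2 = 21 quadratic residues (excluding 0).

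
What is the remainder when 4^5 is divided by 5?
5 = 4 + 1 (binary 101). Repeated squaring mod 5: 4^1 ≡ 4; 4^2 ≡ 4² = 16 ≡ 1; 4^4 ≡ 1² = 1 ≡ 1. Multiply: 4^5 = 4^4 × 4^1 ≡ 1 × 4 (mod 5): 1 × 4 = 4 ≡ 4. So 4^5 ≡ 4 (mod 5).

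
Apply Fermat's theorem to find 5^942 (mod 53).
By Fermat: 5^{52} ≡ 1 (mod 53). 942 ≡ 6 (mod 52). So 5^{942} ≡ 5^{6} ≡ 43 (mod 53)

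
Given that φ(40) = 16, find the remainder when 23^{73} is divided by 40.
By Euler: 23^{16} ≡ 1 (mod 40) since gcd(23, 40) = 1. 73 = 4×16 + 9. So 23^{73} ≡ 23^{9} ≡ 23 (mod 40)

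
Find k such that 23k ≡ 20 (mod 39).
28

Since gcd(23, 39) = 1 divides 20, a solution exists.
Multiply both sides by the inverse of 23 mod 39:
  23^(-1) mod 39 = 17
  x ≡ 17 × 20 ≡ 340 ≡ 28 (mod 39)
Verification: 23 × 28 = 644 = 16 × 39 + 20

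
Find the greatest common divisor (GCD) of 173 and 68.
1

Using the Euclidean algorithm:
173 = 2 × 68 + 37
68 = 1 × 37 + 31
37 = 1 × 31 + 6
31 = 5 × 6 + 1
6 = 6 × 1 + 0

GCD(173, 68) = 1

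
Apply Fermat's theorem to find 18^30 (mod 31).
By Fermat's Little Theorem, 18^{30} ≡ 1 (mod 31) since 31 is prime and gcd(18, 31) = 1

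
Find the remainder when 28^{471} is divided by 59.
By Fermat: 28^{58} ≡ 1 (mod 59). 471 = 8×58 + 7. So 28^{471} ≡ 28^{7} ≡ 35 (mod 59)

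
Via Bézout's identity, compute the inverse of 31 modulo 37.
Extended GCD: 31(6) + 37(-5) = 1. So 31^(-1) ≡ 6 ≡ 6 (mod 37). Verify: 31 × 6 = 186 ≡ 1 (mod 37)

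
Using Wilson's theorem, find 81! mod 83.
(82)! = (81)! × (82) ≡ -1 (mod 83). So (81)! ≡ -1 × (82)^(-1) ≡ (-1)×(-1) = 1 (mod 83)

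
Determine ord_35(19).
Powers of 19 mod 35: 19^1≡19, 19^2≡11, 19^3≡34, 19^4≡16, 19^5≡24, 19^6≡1. Order = 6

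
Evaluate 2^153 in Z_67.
Using Fermat: 2^{66} ≡ 1 (mod 67). 153 ≡ 21 (mod 66). So 2^{153} ≡ 2^{21} ≡ 52 (mod 67)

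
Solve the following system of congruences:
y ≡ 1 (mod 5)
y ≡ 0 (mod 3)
6

Using the Chinese Remainder Theorem:
M = product of moduli = 15
For equation 1: M_1 = 3, 3 ≡ 3 (mod 5), inverse of 3 mod 5 is 2 (check: 3 × 2 = 6 ≡ 1 (mod 5))
For equation 2: M_2 = 5, 5 ≡ 2 (mod 3), inverse of 5 mod 3 is 2 (check: 2 × 2 = 4 ≡ 1 (mod 3))
Combine: y ≡ Σ r_i×M_i×(M_i⁻¹ mod m_i) = 1×3×2 + 0×5×2 = 6 + 0 = 6
6 mod 15 = 6
y ≡ 6 (mod 15)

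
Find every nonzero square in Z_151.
QRs mod 151: {1, 2, 4, 5, 8, 9, 10, 11, 16, 17, 18, 19, 20, 21, 22, 25, 29, 31, 32, 34, 36, 37, 38, 39, 40, 42, 43, 44, 45, 47, 49, 50, 55, 58, 59, 62, 64, 68, 69, 72, 74, 76, 78, 80, 81, 84, 85, 86, 88, 90, 91, 94, 95, 97, 98, 99, 100, 103, 105, 110, 116, 118, 121, 123, 124, 125, 127, 128, 136, 137, 138, 139, 144, 145, 148}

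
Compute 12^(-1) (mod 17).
10

Using Extended Euclidean Algorithm:
gcd(12, 17) = 1
Bezout coefficients: 12 × -7 + 17 × 5 = 1
So 12 × -7 ≡ 1 (mod 17)
The inverse is -7 mod 17 = 10
Verification: 12 × 10 = 120 = 7 × 17 + 1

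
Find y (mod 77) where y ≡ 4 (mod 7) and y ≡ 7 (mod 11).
M = 7 × 11 = 77. M₁ = 11, y₁ ≡ 2 (mod 7). M₂ = 7, y₂ ≡ 8 (mod 11). y = 4×11×2 + 7×7×8 ≡ 18 (mod 77)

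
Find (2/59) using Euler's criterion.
(2/59) = 2^{29} mod 59 = -1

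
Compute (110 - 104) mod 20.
6

(110 - 104) = 6
6 mod 20 = 6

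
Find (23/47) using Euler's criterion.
(23/47) = 23^{23} mod 47 = -1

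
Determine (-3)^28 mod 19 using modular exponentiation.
Using Fermat: (-3)^{18} ≡ 1 (mod 19). 28 ≡ 10 (mod 18). So (-3)^{28} ≡ (-3)^{10} ≡ 16 (mod 19)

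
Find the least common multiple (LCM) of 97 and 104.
10088

First find GCD(97, 104) using the Euclidean algorithm:
97 = 0 × 104 + 97
104 = 1 × 97 + 7
97 = 13 × 7 + 6
7 = 1 × 6 + 1
6 = 6 × 1 + 0
GCD(97, 104) = 1

LCM formula: LCM(a, b) = (a × b) / GCD(a, b)
LCM(97, 104) = (97 × 104) / 1
LCM(97, 104) = 10088 / 1
LCM(97, 104) = 10088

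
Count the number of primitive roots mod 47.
Number of primitive roots mod 47 = φ(46) = 22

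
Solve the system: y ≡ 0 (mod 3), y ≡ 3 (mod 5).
M = 3 × 5 = 15. M₁ = 5, y₁ ≡ 2 (mod 3). M₂ = 3, y₂ ≡ 2 (mod 5). y = 0×5×2 + 3×3×2 ≡ 3 (mod 15)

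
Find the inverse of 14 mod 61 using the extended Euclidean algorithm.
Extended GCD: 14(-13) + 61(3) = 1. So 14^(-1) ≡ 48 ≡ 48 (mod 61). Verify: 14 × 48 = 672 ≡ 1 (mod 61)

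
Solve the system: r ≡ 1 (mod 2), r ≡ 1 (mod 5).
M = 2 × 5 = 10. M₁ = 5, y₁ ≡ 1 (mod 2). M₂ = 2, y₂ ≡ 3 (mod 5). r = 1×5×1 + 1×2×3 ≡ 1 (mod 10)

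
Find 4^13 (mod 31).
Using repeated squaring. 13 = 8 + 4 + 1 (binary 1101). Repeated squaring mod 31: 4^1 ≡ 4; 4^2 ≡ 4² = 16 ≡ 16; 4^4 ≡ 16² = 256 ≡ 8; 4^8 ≡ 8² = 64 ≡ 2. Multiply: 4^13 = 4^8 × 4^4 × 4^1 ≡ 2 × 8 × 4 (mod 31): 2 × 8 = 16 ≡ 16; 16 × 4 = 64 ≡ 2. So 4^13 ≡ 2 (mod 31).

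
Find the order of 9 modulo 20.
Powers of 9 mod 20: 9^1≡9, 9^2≡1. Order = 2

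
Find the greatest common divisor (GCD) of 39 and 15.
3

Using the Euclidean algorithm:
39 = 2 × 15 + 9
15 = 1 × 9 + 6
9 = 1 × 6 + 3
6 = 2 × 3 + 0

GCD(39, 15) = 3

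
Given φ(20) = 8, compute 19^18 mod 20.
By Euler: 19^{8} ≡ 1 (mod 20) since gcd(19, 20) = 1. 18 = 2×8 + 2. So 19^{18} ≡ 19^{2} ≡ 1 (mod 20)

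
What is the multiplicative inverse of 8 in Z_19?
8^(-1) ≡ 12 (mod 19). Verification: 8 × 12 = 96 ≡ 1 (mod 19)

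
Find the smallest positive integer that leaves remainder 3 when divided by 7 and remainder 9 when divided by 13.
M = 7 × 13 = 91. M₁ = 13, y₁ ≡ 6 (mod 7). M₂ = 7, y₂ ≡ 2 (mod 13). r = 3×13×6 + 9×7×2 ≡ 87 (mod 91). The smallest positive such number is 87.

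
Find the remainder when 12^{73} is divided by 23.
By Fermat: 12^{22} ≡ 1 (mod 23). 73 = 3×22 + 7. So 12^{73} ≡ 12^{7} ≡ 16 (mod 23)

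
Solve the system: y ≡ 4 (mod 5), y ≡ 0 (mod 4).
M = 5 × 4 = 20. M₁ = 4, y₁ ≡ 4 (mod 5). M₂ = 5, y₂ ≡ 1 (mod 4). y = 4×4×4 + 0×5×1 ≡ 4 (mod 20)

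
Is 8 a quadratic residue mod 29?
By Euler's criterion: 8^{14} ≡ 28 (mod 29). Since this equals -1 (≡ 28), 8 is not a QR.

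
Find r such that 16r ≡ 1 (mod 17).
16^(-1) ≡ 16 (mod 17). Verification: 16 × 16 = 256 ≡ 1 (mod 17)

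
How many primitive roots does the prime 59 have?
Number of primitive roots mod 59 = φ(58) = 28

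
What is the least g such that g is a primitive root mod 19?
p - 1 = 18 has prime divisors 2, 3. h is a primitive root mod 19 iff h^(18/q) ≢ 1 (mod 19) for each such q.
h = 2: 2^9 ≡ 18, 2^6 ≡ 7 (mod 19); none is 1, so 2 has order 18 and is a primitive root.
The smallest primitive root mod 19 is g = 2.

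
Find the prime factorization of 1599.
3 × 13 × 41

Divide by primes starting from smallest:
1599 ÷ 3 = 533
533 ÷ 13 = 41
41 ÷ 41 = 1

1599 = 3 × 13 × 41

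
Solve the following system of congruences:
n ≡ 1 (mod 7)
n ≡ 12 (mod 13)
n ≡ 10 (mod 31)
2521

Using the Chinese Remainder Theorem:
M = product of moduli = 2821
For equation 1: M_1 = 403, 403 ≡ 4 (mod 7), inverse of 403 mod 7 is 2 (check: 4 × 2 = 8 ≡ 1 (mod 7))
For equation 2: M_2 = 217, 217 ≡ 9 (mod 13), inverse of 217 mod 13 is 3 (check: 9 × 3 = 27 ≡ 1 (mod 13))
For equation 3: M_3 = 91, 91 ≡ 29 (mod 31), inverse of 91 mod 31 is 15 (check: 29 × 15 = 435 ≡ 1 (mod 31))
Combine: n ≡ Σ r_i×M_i×(M_i⁻¹ mod m_i) = 1×403×2 + 12×217×3 + 10×91×15 = 806 + 7812 + 13650 = 22268
22268 mod 2821 = 2521
n ≡ 2521 (mod 2821)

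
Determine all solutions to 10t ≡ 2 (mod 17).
7

Since gcd(10, 17) = 1 divides 2, a solution exists.
Multiply both sides by the inverse of 10 mod 17:
  10^(-1) mod 17 = 12
  x ≡ 12 × 2 ≡ 24 ≡ 7 (mod 17)
Verification: 10 × 7 = 70 = 4 × 17 + 2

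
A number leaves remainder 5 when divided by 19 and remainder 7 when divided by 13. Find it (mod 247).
M = 19 × 13 = 247. M₁ = 13, y₁ ≡ 3 (mod 19). M₂ = 19, y₂ ≡ 11 (mod 13). n = 5×13×3 + 7×19×11 ≡ 176 (mod 247)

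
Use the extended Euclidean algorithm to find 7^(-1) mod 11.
Extended GCD: 7(-3) + 11(2) = 1. So 7^(-1) ≡ 8 ≡ 8 (mod 11). Verify: 7 × 8 = 56 ≡ 1 (mod 11)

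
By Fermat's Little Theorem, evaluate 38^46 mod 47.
By Fermat's Little Theorem, 38^{46} ≡ 1 (mod 47) since 47 is prime and gcd(38, 47) = 1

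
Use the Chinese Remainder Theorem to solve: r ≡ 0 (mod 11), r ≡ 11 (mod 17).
M = 11 × 17 = 187. M₁ = 17, y₁ ≡ 2 (mod 11). M₂ = 11, y₂ ≡ 14 (mod 17). r = 0×17×2 + 11×11×14 ≡ 11 (mod 187)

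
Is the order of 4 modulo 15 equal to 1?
No, the actual order is 2, not 1.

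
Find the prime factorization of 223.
223

Divide by primes starting from smallest:
223 ÷ 223 = 1

223 = 223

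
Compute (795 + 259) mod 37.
18

(795 + 259) = 1054
1054 mod 37 = 18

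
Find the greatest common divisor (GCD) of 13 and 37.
1

Using the Euclidean algorithm:
13 = 0 × 37 + 13
37 = 2 × 13 + 11
13 = 1 × 11 + 2
11 = 5 × 2 + 1
2 = 2 × 1 + 0

GCD(13, 37) = 1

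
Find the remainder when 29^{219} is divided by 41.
By Fermat: 29^{40} ≡ 1 (mod 41). 219 = 5×40 + 19. So 29^{219} ≡ 29^{19} ≡ 24 (mod 41)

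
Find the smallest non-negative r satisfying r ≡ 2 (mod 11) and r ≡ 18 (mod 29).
M = 11 × 29 = 319. M₁ = 29, y₁ ≡ 8 (mod 11). M₂ = 11, y₂ ≡ 8 (mod 29). r = 2×29×8 + 18×11×8 ≡ 134 (mod 319)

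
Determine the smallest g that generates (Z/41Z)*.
6

A primitive root g modulo p has order p-1 = 40
Prime divisors of 40: [2, 5]
g is a primitive root iff g^(40/q) ≢ 1 (mod 41) for each prime divisor q
Testing small values:
  g = 2: 2^20 ≡ 1, 2^8 ≡ 10 (mod 41) → 2^20 ≡ 1, not primitive root
  g = 3: 3^20 ≡ 40, 3^8 ≡ 1 (mod 41) → 3^8 ≡ 1, not primitive root
  g = 4: 4^20 ≡ 1, 4^8 ≡ 18 (mod 41) → 4^20 ≡ 1, not primitive root
  g = 5: 5^20 ≡ 1, 5^8 ≡ 18 (mod 41) → 5^20 ≡ 1, not primitive root
  g = 6: 6^20 ≡ 40, 6^8 ≡ 10 (mod 41) → none is 1, primitive root!
The smallest primitive root is 6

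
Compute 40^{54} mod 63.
1

Using successive squaring:
Binary expansion of 54: 110110
Powers of 40 mod 63 (each is the square of the previous):
  40^1 ≡ 40 (mod 63)
  40^2 ≡ 40² = 1600 ≡ 25 (mod 63)
  40^4 ≡ 25² = 625 ≡ 58 (mod 63)
  40^8 ≡ 58² = 3364 ≡ 25 (mod 63)
  40^16 ≡ 25² = 625 ≡ 58 (mod 63)
  40^32 ≡ 58² = 3364 ≡ 25 (mod 63)
54 = 32 + 16 + 4 + 2, so 40^54 = 40^32 × 40^16 × 40^4 × 40^2 ≡ 25 × 58 × 58 × 25 (mod 63)
Multiplying step by step:
  25 × 58 = 1450 ≡ 1 (mod 63)
  1 × 58 = 58 ≡ 58 (mod 63)
  58 × 25 = 1450 ≡ 1 (mod 63)
Result: 40^54 ≡ 1 (mod 63)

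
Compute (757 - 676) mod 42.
39

(757 - 676) = 81
81 mod 42 = 39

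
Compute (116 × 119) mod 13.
11

(116 × 119) = 13804
13804 mod 13 = 11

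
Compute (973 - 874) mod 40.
19

(973 - 874) = 99
99 mod 40 = 19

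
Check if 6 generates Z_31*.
p - 1 = 30 has prime divisors 2, 3, 5. Check 6^(30/q) mod 31 for each: 6^(30/2) = 6^15 ≡ 30, 6^(30/3) = 6^10 ≡ 25, 6^(30/5) = 6^6 ≡ 1 (mod 31). Since 6^6 ≡ 1 (mod 31), the order of 6 divides 6 (in fact the order is 6) ≠ 30, so it is not a primitive root.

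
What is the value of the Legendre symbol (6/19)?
(6/19) = 6^{9} mod 19 = 1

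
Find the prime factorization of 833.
7^2 × 17

Divide by primes starting from smallest:
833 ÷ 7 = 119
119 ÷ 7 = 17
17 ÷ 17 = 1

833 = 7^2 × 17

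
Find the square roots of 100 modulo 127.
The square roots of 100 mod 127 are 117 and 10. Verify: 117² = 13689 ≡ 100 (mod 127)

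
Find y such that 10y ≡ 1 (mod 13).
10^(-1) ≡ 4 (mod 13). Verification: 10 × 4 = 40 ≡ 1 (mod 13)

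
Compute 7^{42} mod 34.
19

Using successive squaring:
Binary expansion of 42: 101010
Powers of 7 mod 34 (each is the square of the previous):
  7^1 ≡ 7 (mod 34)
  7^2 ≡ 7² = 49 ≡ 15 (mod 34)
  7^4 ≡ 15² = 225 ≡ 21 (mod 34)
  7^8 ≡ 21² = 441 ≡ 33 (mod 34)
  7^16 ≡ 33² = 1089 ≡ 1 (mod 34)
  7^32 ≡ 1² = 1 ≡ 1 (mod 34)
42 = 32 + 8 + 2, so 7^42 = 7^32 × 7^8 × 7^2 ≡ 1 × 33 × 15 (mod 34)
Multiplying step by step:
  1 × 33 = 33 ≡ 33 (mod 34)
  33 × 15 = 495 ≡ 19 (mod 34)
Result: 7^42 ≡ 19 (mod 34)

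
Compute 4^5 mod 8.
5 = 4 + 1 (binary 101). Repeated squaring mod 8: 4^1 ≡ 4; 4^2 ≡ 4² = 16 ≡ 0; 4^4 ≡ 0² = 0 ≡ 0. Multiply: 4^5 = 4^4 × 4^1 ≡ 0 × 4 (mod 8): 0 × 4 = 0 ≡ 0. So 4^5 ≡ 0 (mod 8).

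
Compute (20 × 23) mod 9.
1

(20 × 23) = 460
460 mod 9 = 1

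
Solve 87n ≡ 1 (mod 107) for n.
87^(-1) ≡ 16 (mod 107). Verification: 87 × 16 = 1392 ≡ 1 (mod 107)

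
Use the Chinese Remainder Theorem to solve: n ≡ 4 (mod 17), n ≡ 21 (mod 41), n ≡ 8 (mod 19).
12567

Using the Chinese Remainder Theorem:
M = product of moduli = 13243
For equation 1: M_1 = 779, 779 ≡ 14 (mod 17), inverse of 779 mod 17 is 11 (check: 14 × 11 = 154 ≡ 1 (mod 17))
For equation 2: M_2 = 323, 323 ≡ 36 (mod 41), inverse of 323 mod 41 is 8 (check: 36 × 8 = 288 ≡ 1 (mod 41))
For equation 3: M_3 = 697, 697 ≡ 13 (mod 19), inverse of 697 mod 19 is 3 (check: 13 × 3 = 39 ≡ 1 (mod 19))
Combine: n ≡ Σ r_i×M_i×(M_i⁻¹ mod m_i) = 4×779×11 + 21×323×8 + 8×697×3 = 34276 + 54264 + 16728 = 105268
105268 mod 13243 = 12567
n ≡ 12567 (mod 13243)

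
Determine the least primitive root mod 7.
p - 1 = 6 has prime divisors 2, 3. h is a primitive root mod 7 iff h^(6/q) ≢ 1 (mod 7) for each such q.
h = 2: 2^3 ≡ 1, 2^2 ≡ 4 (mod 7); 2^3 ≡ 1, so not a primitive root.
h = 3: 3^3 ≡ 6, 3^2 ≡ 2 (mod 7); none is 1, so 3 has order 6 and is a primitive root.
The smallest primitive root mod 7 is g = 3.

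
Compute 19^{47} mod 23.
5

Using successive squaring:
Binary expansion of 47: 101111
Powers of 19 mod 23 (each is the square of the previous):
  19^1 ≡ 19 (mod 23)
  19^2 ≡ 19² = 361 ≡ 16 (mod 23)
  19^4 ≡ 16² = 256 ≡ 3 (mod 23)
  19^8 ≡ 3² = 9 ≡ 9 (mod 23)
  19^16 ≡ 9² = 81 ≡ 12 (mod 23)
  19^32 ≡ 12² = 144 ≡ 6 (mod 23)
47 = 32 + 8 + 4 + 2 + 1, so 19^47 = 19^32 × 19^8 × 19^4 × 19^2 × 19^1 ≡ 6 × 9 × 3 × 16 × 19 (mod 23)
Multiplying step by step:
  6 × 9 = 54 ≡ 8 (mod 23)
  8 × 3 = 24 ≡ 1 (mod 23)
  1 × 16 = 16 ≡ 16 (mod 23)
  16 × 19 = 304 ≡ 5 (mod 23)
Result: 19^47 ≡ 5 (mod 23)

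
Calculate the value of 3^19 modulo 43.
Using repeated squaring. 19 = 16 + 2 + 1 (binary 10011). Repeated squaring mod 43: 3^1 ≡ 3; 3^2 ≡ 3² = 9 ≡ 9; 3^4 ≡ 9² = 81 ≡ 38; 3^8 ≡ 38² = 1444 ≡ 25; 3^16 ≡ 25² = 625 ≡ 23. Multiply: 3^19 = 3^16 × 3^2 × 3^1 ≡ 23 × 9 × 3 (mod 43): 23 × 9 = 207 ≡ 35; 35 × 3 = 105 ≡ 19. So 3^19 ≡ 19 (mod 43).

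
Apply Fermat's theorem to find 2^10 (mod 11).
By Fermat's Little Theorem, 2^{10} ≡ 1 (mod 11) since 11 is prime and gcd(2, 11) = 1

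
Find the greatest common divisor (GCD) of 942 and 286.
2

Using the Euclidean algorithm:
942 = 3 × 286 + 84
286 = 3 × 84 + 34
84 = 2 × 34 + 16
34 = 2 × 16 + 2
16 = 8 × 2 + 0

GCD(942, 286) = 2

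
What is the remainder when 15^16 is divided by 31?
Using repeated squaring. 16 = 16 (binary 10000). Repeated squaring mod 31: 15^1 ≡ 15; 15^2 ≡ 15² = 225 ≡ 8; 15^4 ≡ 8² = 64 ≡ 2; 15^8 ≡ 2² = 4 ≡ 4; 15^16 ≡ 4² = 16 ≡ 16. So 15^16 ≡ 16 (mod 31).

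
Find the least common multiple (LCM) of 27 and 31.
837

First find GCD(27, 31) using the Euclidean algorithm:
27 = 0 × 31 + 27
31 = 1 × 27 + 4
27 = 6 × 4 + 3
4 = 1 × 3 + 1
3 = 3 × 1 + 0
GCD(27, 31) = 1

LCM formula: LCM(a, b) = (a × b) / GCD(a, b)
LCM(27, 31) = (27 × 31) / 1
LCM(27, 31) = 837 / 1
LCM(27, 31) = 837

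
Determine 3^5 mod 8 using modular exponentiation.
5 = 4 + 1 (binary 101). Repeated squaring mod 8: 3^1 ≡ 3; 3^2 ≡ 3² = 9 ≡ 1; 3^4 ≡ 1² = 1 ≡ 1. Multiply: 3^5 = 3^4 × 3^1 ≡ 1 × 3 (mod 8): 1 × 3 = 3 ≡ 3. So 3^5 ≡ 3 (mod 8).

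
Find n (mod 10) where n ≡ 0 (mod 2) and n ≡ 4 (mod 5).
M = 2 × 5 = 10. M₁ = 5, y₁ ≡ 1 (mod 2). M₂ = 2, y₂ ≡ 3 (mod 5). n = 0×5×1 + 4×2×3 ≡ 4 (mod 10)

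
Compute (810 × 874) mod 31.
24

(810 × 874) = 707940
707940 mod 31 = 24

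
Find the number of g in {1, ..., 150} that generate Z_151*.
Number of primitive roots mod 151 = φ(150) = 40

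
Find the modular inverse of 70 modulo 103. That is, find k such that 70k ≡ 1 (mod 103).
78

Using Extended Euclidean Algorithm:
gcd(70, 103) = 1
Bezout coefficients: 70 × -25 + 103 × 17 = 1
So 70 × -25 ≡ 1 (mod 103)
The inverse is -25 mod 103 = 78
Verification: 70 × 78 = 5460 = 53 × 103 + 1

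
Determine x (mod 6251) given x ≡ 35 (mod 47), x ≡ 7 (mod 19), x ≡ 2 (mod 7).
6239

Using the Chinese Remainder Theorem:
M = product of moduli = 6251
For equation 1: M_1 = 133, 133 ≡ 39 (mod 47), inverse of 133 mod 47 is 41 (check: 39 × 41 = 1599 ≡ 1 (mod 47))
For equation 2: M_2 = 329, 329 ≡ 6 (mod 19), inverse of 329 mod 19 is 16 (check: 6 × 16 = 96 ≡ 1 (mod 19))
For equation 3: M_3 = 893, 893 ≡ 4 (mod 7), inverse of 893 mod 7 is 2 (check: 4 × 2 = 8 ≡ 1 (mod 7))
Combine: x ≡ Σ r_i×M_i×(M_i⁻¹ mod m_i) = 35×133×41 + 7×329×16 + 2×893×2 = 190855 + 36848 + 3572 = 231275
231275 mod 6251 = 6239
x ≡ 6239 (mod 6251)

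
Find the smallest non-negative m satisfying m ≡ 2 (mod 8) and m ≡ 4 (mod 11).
M = 8 × 11 = 88. M₁ = 11, y₁ ≡ 3 (mod 8). M₂ = 8, y₂ ≡ 7 (mod 11). m = 2×11×3 + 4×8×7 ≡ 26 (mod 88)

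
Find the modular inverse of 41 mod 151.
41^(-1) ≡ 70 (mod 151). Verification: 41 × 70 = 2870 ≡ 1 (mod 151)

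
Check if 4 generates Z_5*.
p - 1 = 4 has prime divisors 2. Check 4^(4/q) mod 5 for each: 4^(4/2) = 4^2 ≡ 1 (mod 5). Since 4^2 ≡ 1 (mod 5), the order of 4 divides 2 (in fact the order is 2) ≠ 4, so it is not a primitive root.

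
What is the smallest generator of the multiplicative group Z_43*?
p - 1 = 42 has prime divisors 2, 3, 7. h is a primitive root mod 43 iff h^(42/q) ≢ 1 (mod 43) for each such q.
h = 2: 2^21 ≡ 42, 2^14 ≡ 1, 2^6 ≡ 21 (mod 43); 2^14 ≡ 1, so not a primitive root.
h = 3: 3^21 ≡ 42, 3^14 ≡ 36, 3^6 ≡ 41 (mod 43); none is 1, so 3 has order 42 and is a primitive root.
The smallest primitive root mod 43 is g = 3.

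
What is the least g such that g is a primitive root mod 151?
p - 1 = 150 has prime divisors 2, 3, 5. h is a primitive root mod 151 iff h^(150/q) ≢ 1 (mod 151) for each such q.
h = 2: 2^75 ≡ 1, 2^50 ≡ 32, 2^30 ≡ 1 (mod 151); 2^75 ≡ 1, so not a primitive root.
h = 3: 3^75 ≡ 150, 3^50 ≡ 1, 3^30 ≡ 59 (mod 151); 3^50 ≡ 1, so not a primitive root.
h = 4: 4^75 ≡ 1, 4^50 ≡ 118, 4^30 ≡ 1 (mod 151); 4^75 ≡ 1, so not a primitive root.
h = 5: 5^75 ≡ 1, 5^50 ≡ 32, 5^30 ≡ 8 (mod 151); 5^75 ≡ 1, so not a primitive root.
h = 6: 6^75 ≡ 150, 6^50 ≡ 32, 6^30 ≡ 59 (mod 151); none is 1, so 6 has order 150 and is a primitive root.
The smallest primitive root mod 151 is g = 6.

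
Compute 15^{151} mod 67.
59

Using successive squaring:
Binary expansion of 151: 10010111
Powers of 15 mod 67 (each is the square of the previous):
  15^1 ≡ 15 (mod 67)
  15^2 ≡ 15² = 225 ≡ 24 (mod 67)
  15^4 ≡ 24² = 576 ≡ 40 (mod 67)
  15^8 ≡ 40² = 1600 ≡ 59 (mod 67)
  15^16 ≡ 59² = 3481 ≡ 64 (mod 67)
  15^32 ≡ 64² = 4096 ≡ 9 (mod 67)
  15^64 ≡ 9² = 81 ≡ 14 (mod 67)
  15^128 ≡ 14² = 196 ≡ 62 (mod 67)
151 = 128 + 16 + 4 + 2 + 1, so 15^151 = 15^128 × 15^16 × 15^4 × 15^2 × 15^1 ≡ 62 × 64 × 40 × 24 × 15 (mod 67)
Multiplying step by step:
  62 × 64 = 3968 ≡ 15 (mod 67)
  15 × 40 = 600 ≡ 64 (mod 67)
  64 × 24 = 1536 ≡ 62 (mod 67)
  62 × 15 = 930 ≡ 59 (mod 67)
Result: 15^151 ≡ 59 (mod 67)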